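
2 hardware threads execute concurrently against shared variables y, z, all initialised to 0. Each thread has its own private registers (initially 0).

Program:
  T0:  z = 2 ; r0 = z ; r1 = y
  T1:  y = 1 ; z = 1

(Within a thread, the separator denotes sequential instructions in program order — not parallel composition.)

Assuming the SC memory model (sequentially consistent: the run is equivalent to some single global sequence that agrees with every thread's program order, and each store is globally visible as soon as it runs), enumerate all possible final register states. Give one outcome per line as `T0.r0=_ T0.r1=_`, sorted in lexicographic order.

T0.r0=1 T0.r1=1
T0.r0=2 T0.r1=0
T0.r0=2 T0.r1=1

outcome vector order: (T0.r0,T0.r1)
|SC outcomes| = 3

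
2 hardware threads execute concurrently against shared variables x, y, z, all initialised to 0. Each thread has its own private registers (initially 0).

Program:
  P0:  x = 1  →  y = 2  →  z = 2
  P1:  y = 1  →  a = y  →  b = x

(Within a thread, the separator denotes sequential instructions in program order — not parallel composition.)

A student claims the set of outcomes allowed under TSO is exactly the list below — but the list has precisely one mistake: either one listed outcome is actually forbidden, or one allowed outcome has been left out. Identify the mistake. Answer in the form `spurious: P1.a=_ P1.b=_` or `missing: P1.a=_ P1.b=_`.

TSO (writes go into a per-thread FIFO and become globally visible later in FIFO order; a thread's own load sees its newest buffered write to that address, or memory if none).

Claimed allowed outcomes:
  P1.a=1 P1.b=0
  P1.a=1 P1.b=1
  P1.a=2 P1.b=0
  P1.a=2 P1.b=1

spurious: P1.a=2 P1.b=0

outcome vector order: (P1.a,P1.b)
[TSO] allowed = {10; 11; 21}
claimed∖TSO = {20}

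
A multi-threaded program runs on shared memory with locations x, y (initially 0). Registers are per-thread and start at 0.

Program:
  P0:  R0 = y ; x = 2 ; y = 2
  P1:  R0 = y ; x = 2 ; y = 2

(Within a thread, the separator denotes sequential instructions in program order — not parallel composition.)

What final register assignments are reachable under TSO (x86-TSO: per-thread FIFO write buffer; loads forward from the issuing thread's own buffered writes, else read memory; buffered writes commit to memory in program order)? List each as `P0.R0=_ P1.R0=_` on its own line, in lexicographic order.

outcome vector order: (P0.R0,P1.R0)
|TSO outcomes| = 3

P0.R0=0 P1.R0=0
P0.R0=0 P1.R0=2
P0.R0=2 P1.R0=0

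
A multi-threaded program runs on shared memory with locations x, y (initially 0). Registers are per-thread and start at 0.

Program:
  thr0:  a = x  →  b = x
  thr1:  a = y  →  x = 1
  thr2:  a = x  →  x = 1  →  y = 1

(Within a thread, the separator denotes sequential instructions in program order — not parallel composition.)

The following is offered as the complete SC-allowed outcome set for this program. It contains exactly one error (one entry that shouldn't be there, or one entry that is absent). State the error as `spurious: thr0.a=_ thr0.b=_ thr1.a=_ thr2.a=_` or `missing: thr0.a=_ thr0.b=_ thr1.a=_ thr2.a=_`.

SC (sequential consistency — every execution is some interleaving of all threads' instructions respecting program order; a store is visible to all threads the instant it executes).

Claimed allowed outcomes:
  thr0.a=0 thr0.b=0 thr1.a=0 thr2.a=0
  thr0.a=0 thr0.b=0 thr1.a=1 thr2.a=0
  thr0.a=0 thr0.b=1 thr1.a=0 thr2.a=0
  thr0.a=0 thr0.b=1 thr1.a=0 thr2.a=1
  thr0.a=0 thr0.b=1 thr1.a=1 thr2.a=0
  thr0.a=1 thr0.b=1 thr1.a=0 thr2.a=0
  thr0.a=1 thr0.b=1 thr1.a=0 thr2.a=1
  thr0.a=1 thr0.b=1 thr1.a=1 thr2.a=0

missing: thr0.a=0 thr0.b=0 thr1.a=0 thr2.a=1

outcome vector order: (thr0.a,thr0.b,thr1.a,thr2.a)
[SC] allowed = {<0 0 0 0>, <0 0 0 1>, <0 0 1 0>, <0 1 0 0>, <0 1 0 1>, <0 1 1 0>, <1 1 0 0>, <1 1 0 1>, <1 1 1 0>}
SC∖claimed = {<0 0 0 1>}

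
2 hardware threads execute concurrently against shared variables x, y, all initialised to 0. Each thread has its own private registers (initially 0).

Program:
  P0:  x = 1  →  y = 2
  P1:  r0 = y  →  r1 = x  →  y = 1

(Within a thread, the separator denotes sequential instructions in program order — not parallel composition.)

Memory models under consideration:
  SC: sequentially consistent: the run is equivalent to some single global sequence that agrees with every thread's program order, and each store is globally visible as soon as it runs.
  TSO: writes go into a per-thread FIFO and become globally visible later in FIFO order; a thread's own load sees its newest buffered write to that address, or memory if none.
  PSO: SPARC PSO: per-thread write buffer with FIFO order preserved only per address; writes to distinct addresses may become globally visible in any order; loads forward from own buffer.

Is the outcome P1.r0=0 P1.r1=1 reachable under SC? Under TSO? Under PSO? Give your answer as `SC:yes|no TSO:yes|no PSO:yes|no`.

outcome vector order: (P1.r0,P1.r1)
[SC] allowed = {00 01 21}
[TSO] allowed = {00 01 21}
[PSO] allowed = {00 01 20 21}
target 01 ∈ {SC,TSO,PSO}

SC:yes TSO:yes PSO:yes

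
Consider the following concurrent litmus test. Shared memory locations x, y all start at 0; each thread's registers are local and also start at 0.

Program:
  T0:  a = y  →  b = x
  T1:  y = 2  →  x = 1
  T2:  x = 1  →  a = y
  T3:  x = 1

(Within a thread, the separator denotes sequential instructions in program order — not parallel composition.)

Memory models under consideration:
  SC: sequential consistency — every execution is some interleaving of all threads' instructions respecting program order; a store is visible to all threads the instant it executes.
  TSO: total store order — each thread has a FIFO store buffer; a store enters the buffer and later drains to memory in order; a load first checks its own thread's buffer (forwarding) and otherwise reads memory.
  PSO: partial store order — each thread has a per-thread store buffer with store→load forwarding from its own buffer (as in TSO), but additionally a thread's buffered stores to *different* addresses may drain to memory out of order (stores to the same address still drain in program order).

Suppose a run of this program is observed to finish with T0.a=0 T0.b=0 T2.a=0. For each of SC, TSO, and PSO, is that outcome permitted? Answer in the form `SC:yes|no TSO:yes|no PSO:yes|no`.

outcome vector order: (T0.a,T0.b,T2.a)
[SC] allowed = {0/0/0, 0/0/2, 0/1/0, 0/1/2, 2/0/2, 2/1/0, 2/1/2}
[TSO] allowed = {0/0/0, 0/0/2, 0/1/0, 0/1/2, 2/0/0, 2/0/2, 2/1/0, 2/1/2}
[PSO] allowed = {0/0/0, 0/0/2, 0/1/0, 0/1/2, 2/0/0, 2/0/2, 2/1/0, 2/1/2}
target 0/0/0 ∈ {SC,TSO,PSO}

SC:yes TSO:yes PSO:yes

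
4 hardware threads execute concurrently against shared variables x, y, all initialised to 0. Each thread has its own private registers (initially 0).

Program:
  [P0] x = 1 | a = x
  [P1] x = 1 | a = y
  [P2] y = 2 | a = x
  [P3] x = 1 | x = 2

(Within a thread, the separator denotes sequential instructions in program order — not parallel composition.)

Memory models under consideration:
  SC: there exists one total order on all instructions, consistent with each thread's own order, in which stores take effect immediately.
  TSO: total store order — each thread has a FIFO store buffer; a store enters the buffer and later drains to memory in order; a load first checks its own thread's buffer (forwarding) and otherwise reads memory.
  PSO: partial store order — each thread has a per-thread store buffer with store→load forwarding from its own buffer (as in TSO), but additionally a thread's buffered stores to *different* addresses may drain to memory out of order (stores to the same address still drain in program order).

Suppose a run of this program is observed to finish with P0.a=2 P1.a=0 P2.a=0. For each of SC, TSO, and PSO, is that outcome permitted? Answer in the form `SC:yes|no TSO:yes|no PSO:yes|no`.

outcome vector order: (P0.a,P1.a,P2.a)
SC: 10 outcomes — {1/0/1, 1/0/2, 1/2/0, 1/2/1, 1/2/2, 2/0/1, 2/0/2, 2/2/0, 2/2/1, 2/2/2}
TSO: 12 outcomes — {1/0/0, 1/0/1, 1/0/2, 1/2/0, 1/2/1, 1/2/2, 2/0/0, 2/0/1, 2/0/2, 2/2/0, 2/2/1, 2/2/2}
PSO: 12 outcomes — {1/0/0, 1/0/1, 1/0/2, 1/2/0, 1/2/1, 1/2/2, 2/0/0, 2/0/1, 2/0/2, 2/2/0, 2/2/1, 2/2/2}
target 2/0/0 ∈ {TSO,PSO}

SC:no TSO:yes PSO:yes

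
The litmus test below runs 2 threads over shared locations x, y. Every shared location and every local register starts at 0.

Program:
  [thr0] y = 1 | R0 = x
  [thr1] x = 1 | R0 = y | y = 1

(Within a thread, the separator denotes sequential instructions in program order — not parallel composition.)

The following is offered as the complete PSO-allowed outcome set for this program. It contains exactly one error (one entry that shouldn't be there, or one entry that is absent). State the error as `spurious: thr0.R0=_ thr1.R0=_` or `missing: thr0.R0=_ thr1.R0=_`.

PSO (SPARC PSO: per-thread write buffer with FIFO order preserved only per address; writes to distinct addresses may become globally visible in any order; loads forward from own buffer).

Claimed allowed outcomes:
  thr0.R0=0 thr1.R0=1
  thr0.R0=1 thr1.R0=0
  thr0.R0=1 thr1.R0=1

outcome vector order: (thr0.R0,thr1.R0)
[PSO] allowed = {00 01 10 11}
PSO∖claimed = {00}

missing: thr0.R0=0 thr1.R0=0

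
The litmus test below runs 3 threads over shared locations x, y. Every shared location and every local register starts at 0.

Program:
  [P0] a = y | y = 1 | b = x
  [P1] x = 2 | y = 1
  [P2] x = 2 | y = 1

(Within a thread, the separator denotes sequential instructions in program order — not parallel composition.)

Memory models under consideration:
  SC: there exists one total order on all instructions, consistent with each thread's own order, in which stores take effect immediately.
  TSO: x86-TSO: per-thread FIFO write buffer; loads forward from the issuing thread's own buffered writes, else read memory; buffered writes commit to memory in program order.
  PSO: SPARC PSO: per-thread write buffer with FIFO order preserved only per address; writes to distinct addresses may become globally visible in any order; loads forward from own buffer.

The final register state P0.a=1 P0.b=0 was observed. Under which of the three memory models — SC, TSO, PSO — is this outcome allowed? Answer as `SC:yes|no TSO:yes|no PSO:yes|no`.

outcome vector order: (P0.a,P0.b)
SC (3): 00 02 12
TSO (3): 00 02 12
PSO (4): 00 02 10 12
target 10 ∈ {PSO}

SC:no TSO:no PSO:yes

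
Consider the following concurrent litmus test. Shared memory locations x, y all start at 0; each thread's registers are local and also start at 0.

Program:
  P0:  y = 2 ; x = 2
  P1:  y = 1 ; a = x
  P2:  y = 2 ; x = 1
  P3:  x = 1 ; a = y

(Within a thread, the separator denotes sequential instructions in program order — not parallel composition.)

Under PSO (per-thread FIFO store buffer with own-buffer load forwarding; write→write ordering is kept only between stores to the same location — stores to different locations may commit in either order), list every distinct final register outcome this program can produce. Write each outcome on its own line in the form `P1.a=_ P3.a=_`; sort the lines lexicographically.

P1.a=0 P3.a=0
P1.a=0 P3.a=1
P1.a=0 P3.a=2
P1.a=1 P3.a=0
P1.a=1 P3.a=1
P1.a=1 P3.a=2
P1.a=2 P3.a=0
P1.a=2 P3.a=1
P1.a=2 P3.a=2

outcome vector order: (P1.a,P3.a)
|PSO outcomes| = 9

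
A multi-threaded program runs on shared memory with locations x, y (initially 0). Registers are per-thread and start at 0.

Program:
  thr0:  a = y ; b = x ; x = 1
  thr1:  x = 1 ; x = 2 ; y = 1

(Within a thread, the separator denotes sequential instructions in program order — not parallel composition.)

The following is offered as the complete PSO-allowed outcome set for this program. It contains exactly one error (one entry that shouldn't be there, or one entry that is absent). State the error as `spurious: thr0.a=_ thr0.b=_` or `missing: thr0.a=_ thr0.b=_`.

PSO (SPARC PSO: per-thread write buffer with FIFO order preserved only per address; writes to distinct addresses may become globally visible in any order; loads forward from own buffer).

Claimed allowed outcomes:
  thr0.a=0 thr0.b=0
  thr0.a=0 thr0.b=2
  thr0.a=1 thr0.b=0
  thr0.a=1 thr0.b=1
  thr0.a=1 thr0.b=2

missing: thr0.a=0 thr0.b=1

outcome vector order: (thr0.a,thr0.b)
under PSO → (0,0); (0,1); (0,2); (1,0); (1,1); (1,2)
PSO∖claimed = {(0,1)}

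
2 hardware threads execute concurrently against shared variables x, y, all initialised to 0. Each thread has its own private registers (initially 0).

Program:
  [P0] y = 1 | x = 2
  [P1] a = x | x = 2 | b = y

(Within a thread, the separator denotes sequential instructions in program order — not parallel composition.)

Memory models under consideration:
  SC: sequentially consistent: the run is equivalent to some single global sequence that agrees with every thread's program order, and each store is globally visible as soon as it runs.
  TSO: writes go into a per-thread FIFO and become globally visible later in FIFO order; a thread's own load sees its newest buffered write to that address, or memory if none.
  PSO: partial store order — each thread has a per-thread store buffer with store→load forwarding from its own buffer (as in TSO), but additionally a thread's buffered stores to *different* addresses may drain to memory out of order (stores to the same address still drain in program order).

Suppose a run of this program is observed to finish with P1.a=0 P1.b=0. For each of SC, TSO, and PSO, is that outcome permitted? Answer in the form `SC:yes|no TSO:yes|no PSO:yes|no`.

outcome vector order: (P1.a,P1.b)
under SC → (0,0) (0,1) (2,1)
under TSO → (0,0) (0,1) (2,1)
under PSO → (0,0) (0,1) (2,0) (2,1)
target (0,0) ∈ {SC,TSO,PSO}

SC:yes TSO:yes PSO:yes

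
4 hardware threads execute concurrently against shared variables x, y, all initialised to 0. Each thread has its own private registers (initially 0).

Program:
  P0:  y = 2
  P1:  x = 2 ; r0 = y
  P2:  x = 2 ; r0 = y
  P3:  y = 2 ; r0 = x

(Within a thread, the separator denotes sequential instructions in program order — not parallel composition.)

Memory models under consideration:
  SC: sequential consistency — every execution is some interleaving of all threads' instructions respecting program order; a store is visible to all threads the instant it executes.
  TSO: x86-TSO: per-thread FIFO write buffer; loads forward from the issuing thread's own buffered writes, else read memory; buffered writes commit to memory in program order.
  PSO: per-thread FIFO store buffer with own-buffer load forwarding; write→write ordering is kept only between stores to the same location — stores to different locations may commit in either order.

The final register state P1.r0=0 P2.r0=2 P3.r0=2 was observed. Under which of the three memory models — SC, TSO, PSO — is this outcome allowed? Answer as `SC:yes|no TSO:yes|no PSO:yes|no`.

SC:yes TSO:yes PSO:yes

outcome vector order: (P1.r0,P2.r0,P3.r0)
SC (5): 0/0/2 0/2/2 2/0/2 2/2/0 2/2/2
TSO (8): 0/0/0 0/0/2 0/2/0 0/2/2 2/0/0 2/0/2 2/2/0 2/2/2
PSO (8): 0/0/0 0/0/2 0/2/0 0/2/2 2/0/0 2/0/2 2/2/0 2/2/2
target 0/2/2 ∈ {SC,TSO,PSO}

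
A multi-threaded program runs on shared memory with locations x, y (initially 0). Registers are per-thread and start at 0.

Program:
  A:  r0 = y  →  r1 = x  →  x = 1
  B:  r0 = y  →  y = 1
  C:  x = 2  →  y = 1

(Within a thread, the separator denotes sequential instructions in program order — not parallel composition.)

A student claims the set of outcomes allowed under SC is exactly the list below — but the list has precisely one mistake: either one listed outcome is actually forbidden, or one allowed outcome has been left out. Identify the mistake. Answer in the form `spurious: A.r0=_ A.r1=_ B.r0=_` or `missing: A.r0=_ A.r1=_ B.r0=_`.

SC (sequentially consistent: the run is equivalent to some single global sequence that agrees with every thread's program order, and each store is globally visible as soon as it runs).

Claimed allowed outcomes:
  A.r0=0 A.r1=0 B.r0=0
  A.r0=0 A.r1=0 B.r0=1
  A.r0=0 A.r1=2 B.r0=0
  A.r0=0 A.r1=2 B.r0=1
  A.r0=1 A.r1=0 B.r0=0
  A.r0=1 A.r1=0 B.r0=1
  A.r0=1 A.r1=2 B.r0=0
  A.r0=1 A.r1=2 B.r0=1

outcome vector order: (A.r0,A.r1,B.r0)
SC (7): <0 0 0> <0 0 1> <0 2 0> <0 2 1> <1 0 0> <1 2 0> <1 2 1>
claimed∖SC = {<1 0 1>}

spurious: A.r0=1 A.r1=0 B.r0=1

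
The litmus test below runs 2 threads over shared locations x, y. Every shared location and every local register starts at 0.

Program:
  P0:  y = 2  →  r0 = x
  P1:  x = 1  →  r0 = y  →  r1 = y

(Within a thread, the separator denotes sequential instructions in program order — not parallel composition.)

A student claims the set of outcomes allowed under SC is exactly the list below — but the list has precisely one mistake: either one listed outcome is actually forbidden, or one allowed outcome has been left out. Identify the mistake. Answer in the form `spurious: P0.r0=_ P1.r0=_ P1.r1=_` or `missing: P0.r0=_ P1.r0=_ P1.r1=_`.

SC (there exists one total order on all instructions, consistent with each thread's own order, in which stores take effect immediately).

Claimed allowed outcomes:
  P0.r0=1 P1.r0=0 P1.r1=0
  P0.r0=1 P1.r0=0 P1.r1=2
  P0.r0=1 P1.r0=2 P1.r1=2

outcome vector order: (P0.r0,P1.r0,P1.r1)
SC: 4 outcomes — {022 100 102 122}
SC∖claimed = {022}

missing: P0.r0=0 P1.r0=2 P1.r1=2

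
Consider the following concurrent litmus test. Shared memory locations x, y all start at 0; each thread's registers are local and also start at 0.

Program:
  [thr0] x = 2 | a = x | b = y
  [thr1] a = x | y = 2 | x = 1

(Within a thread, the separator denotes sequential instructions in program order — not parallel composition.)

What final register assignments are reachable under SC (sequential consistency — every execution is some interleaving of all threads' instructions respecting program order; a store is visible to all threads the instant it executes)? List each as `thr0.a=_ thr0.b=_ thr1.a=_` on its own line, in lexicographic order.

outcome vector order: (thr0.a,thr0.b,thr1.a)
|SC outcomes| = 6

thr0.a=1 thr0.b=2 thr1.a=0
thr0.a=1 thr0.b=2 thr1.a=2
thr0.a=2 thr0.b=0 thr1.a=0
thr0.a=2 thr0.b=0 thr1.a=2
thr0.a=2 thr0.b=2 thr1.a=0
thr0.a=2 thr0.b=2 thr1.a=2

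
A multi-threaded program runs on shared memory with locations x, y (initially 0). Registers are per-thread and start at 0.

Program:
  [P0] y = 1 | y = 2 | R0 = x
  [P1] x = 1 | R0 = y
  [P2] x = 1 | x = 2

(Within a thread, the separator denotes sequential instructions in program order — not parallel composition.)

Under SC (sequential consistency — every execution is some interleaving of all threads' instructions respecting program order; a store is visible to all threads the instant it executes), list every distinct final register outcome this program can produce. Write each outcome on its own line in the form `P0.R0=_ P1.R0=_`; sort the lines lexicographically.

outcome vector order: (P0.R0,P1.R0)
|SC outcomes| = 7

P0.R0=0 P1.R0=2
P0.R0=1 P1.R0=0
P0.R0=1 P1.R0=1
P0.R0=1 P1.R0=2
P0.R0=2 P1.R0=0
P0.R0=2 P1.R0=1
P0.R0=2 P1.R0=2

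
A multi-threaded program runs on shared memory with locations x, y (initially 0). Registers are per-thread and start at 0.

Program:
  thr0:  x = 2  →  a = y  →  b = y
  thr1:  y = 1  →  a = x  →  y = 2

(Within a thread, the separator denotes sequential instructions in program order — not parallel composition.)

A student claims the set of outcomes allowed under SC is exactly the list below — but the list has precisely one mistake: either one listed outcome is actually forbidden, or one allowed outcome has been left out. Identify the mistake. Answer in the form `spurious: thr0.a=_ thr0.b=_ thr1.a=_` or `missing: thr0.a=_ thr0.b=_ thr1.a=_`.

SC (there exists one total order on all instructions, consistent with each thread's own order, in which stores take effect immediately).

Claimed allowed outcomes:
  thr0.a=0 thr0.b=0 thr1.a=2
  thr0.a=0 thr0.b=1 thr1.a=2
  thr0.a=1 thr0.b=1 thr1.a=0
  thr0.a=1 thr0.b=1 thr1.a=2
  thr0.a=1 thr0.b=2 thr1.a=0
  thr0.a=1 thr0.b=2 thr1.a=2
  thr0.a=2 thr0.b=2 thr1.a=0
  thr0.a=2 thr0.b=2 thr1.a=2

outcome vector order: (thr0.a,thr0.b,thr1.a)
SC: 9 outcomes — {0/0/2; 0/1/2; 0/2/2; 1/1/0; 1/1/2; 1/2/0; 1/2/2; 2/2/0; 2/2/2}
SC∖claimed = {0/2/2}

missing: thr0.a=0 thr0.b=2 thr1.a=2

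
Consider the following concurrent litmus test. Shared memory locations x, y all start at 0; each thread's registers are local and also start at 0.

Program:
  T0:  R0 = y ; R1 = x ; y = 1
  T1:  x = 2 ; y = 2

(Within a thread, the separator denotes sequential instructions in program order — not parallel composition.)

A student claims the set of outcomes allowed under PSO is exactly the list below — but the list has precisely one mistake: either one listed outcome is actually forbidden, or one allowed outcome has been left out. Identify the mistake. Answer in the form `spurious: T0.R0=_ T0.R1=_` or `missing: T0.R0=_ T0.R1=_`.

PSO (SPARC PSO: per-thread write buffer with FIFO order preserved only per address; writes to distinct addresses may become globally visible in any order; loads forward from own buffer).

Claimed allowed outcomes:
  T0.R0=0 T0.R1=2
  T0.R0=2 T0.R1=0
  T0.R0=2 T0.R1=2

missing: T0.R0=0 T0.R1=0

outcome vector order: (T0.R0,T0.R1)
[PSO] allowed = {<0 0>, <0 2>, <2 0>, <2 2>}
PSO∖claimed = {<0 0>}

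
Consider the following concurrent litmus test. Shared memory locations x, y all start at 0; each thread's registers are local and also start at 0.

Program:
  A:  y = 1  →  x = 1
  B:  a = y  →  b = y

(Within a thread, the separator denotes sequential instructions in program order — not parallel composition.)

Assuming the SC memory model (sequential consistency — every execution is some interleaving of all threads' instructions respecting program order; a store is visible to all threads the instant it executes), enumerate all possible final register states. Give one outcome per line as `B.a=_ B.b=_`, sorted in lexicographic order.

outcome vector order: (B.a,B.b)
|SC outcomes| = 3

B.a=0 B.b=0
B.a=0 B.b=1
B.a=1 B.b=1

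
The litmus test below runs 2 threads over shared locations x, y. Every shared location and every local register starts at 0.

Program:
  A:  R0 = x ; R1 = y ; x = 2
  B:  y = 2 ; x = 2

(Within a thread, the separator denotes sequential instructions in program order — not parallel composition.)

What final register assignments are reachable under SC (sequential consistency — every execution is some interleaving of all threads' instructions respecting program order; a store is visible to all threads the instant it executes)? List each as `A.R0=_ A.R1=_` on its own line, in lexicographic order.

A.R0=0 A.R1=0
A.R0=0 A.R1=2
A.R0=2 A.R1=2

outcome vector order: (A.R0,A.R1)
|SC outcomes| = 3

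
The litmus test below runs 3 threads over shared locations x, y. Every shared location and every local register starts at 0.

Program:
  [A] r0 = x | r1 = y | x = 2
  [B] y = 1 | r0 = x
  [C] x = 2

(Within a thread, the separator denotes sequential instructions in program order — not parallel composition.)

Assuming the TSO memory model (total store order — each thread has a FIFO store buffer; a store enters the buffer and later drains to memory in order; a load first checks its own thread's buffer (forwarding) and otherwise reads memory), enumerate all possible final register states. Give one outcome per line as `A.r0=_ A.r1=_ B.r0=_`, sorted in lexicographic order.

outcome vector order: (A.r0,A.r1,B.r0)
|TSO outcomes| = 8

A.r0=0 A.r1=0 B.r0=0
A.r0=0 A.r1=0 B.r0=2
A.r0=0 A.r1=1 B.r0=0
A.r0=0 A.r1=1 B.r0=2
A.r0=2 A.r1=0 B.r0=0
A.r0=2 A.r1=0 B.r0=2
A.r0=2 A.r1=1 B.r0=0
A.r0=2 A.r1=1 B.r0=2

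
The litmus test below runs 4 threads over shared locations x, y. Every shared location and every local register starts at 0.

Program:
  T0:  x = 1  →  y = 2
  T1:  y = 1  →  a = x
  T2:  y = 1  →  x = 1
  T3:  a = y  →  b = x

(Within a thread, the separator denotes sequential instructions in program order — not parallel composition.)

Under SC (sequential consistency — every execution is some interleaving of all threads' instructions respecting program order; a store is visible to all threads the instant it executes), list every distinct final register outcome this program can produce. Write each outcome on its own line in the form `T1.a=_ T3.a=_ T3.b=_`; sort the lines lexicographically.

outcome vector order: (T1.a,T3.a,T3.b)
|SC outcomes| = 10

T1.a=0 T3.a=0 T3.b=0
T1.a=0 T3.a=0 T3.b=1
T1.a=0 T3.a=1 T3.b=0
T1.a=0 T3.a=1 T3.b=1
T1.a=0 T3.a=2 T3.b=1
T1.a=1 T3.a=0 T3.b=0
T1.a=1 T3.a=0 T3.b=1
T1.a=1 T3.a=1 T3.b=0
T1.a=1 T3.a=1 T3.b=1
T1.a=1 T3.a=2 T3.b=1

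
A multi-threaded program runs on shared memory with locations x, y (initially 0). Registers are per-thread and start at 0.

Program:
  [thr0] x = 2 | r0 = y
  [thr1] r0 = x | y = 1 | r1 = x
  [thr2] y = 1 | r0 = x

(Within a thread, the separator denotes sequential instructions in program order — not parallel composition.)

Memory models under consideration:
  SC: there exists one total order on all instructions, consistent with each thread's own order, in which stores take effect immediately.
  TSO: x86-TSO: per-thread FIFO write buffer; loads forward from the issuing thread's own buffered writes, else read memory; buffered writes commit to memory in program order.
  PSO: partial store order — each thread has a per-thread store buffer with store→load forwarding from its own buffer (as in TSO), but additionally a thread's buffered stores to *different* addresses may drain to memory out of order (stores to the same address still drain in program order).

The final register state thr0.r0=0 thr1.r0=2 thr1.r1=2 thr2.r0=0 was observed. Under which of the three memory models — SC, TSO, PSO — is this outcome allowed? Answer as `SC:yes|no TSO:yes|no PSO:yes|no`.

SC:no TSO:yes PSO:yes

outcome vector order: (thr0.r0,thr1.r0,thr1.r1,thr2.r0)
SC (8): 0022, 0222, 1000, 1002, 1020, 1022, 1220, 1222
TSO (12): 0000, 0002, 0020, 0022, 0220, 0222, 1000, 1002, 1020, 1022, 1220, 1222
PSO (12): 0000, 0002, 0020, 0022, 0220, 0222, 1000, 1002, 1020, 1022, 1220, 1222
target 0220 ∈ {TSO,PSO}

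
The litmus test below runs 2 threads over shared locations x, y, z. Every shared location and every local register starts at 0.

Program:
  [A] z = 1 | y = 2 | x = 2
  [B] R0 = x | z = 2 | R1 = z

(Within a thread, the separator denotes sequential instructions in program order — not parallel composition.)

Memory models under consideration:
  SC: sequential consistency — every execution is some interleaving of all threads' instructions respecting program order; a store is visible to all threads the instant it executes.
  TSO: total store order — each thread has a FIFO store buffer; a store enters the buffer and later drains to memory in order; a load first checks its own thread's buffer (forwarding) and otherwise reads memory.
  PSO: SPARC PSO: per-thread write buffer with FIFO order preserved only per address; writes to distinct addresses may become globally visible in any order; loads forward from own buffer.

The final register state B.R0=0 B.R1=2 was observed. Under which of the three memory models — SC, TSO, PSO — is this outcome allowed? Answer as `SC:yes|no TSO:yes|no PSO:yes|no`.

SC:yes TSO:yes PSO:yes

outcome vector order: (B.R0,B.R1)
[SC] allowed = {(0,1) (0,2) (2,2)}
[TSO] allowed = {(0,1) (0,2) (2,2)}
[PSO] allowed = {(0,1) (0,2) (2,1) (2,2)}
target (0,2) ∈ {SC,TSO,PSO}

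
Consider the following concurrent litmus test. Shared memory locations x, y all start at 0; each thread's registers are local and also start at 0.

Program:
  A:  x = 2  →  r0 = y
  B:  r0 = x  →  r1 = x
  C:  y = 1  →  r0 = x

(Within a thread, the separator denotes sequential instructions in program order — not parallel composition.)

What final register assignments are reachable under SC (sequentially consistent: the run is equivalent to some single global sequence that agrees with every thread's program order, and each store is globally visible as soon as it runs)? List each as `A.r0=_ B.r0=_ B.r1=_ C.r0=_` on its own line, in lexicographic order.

A.r0=0 B.r0=0 B.r1=0 C.r0=2
A.r0=0 B.r0=0 B.r1=2 C.r0=2
A.r0=0 B.r0=2 B.r1=2 C.r0=2
A.r0=1 B.r0=0 B.r1=0 C.r0=0
A.r0=1 B.r0=0 B.r1=0 C.r0=2
A.r0=1 B.r0=0 B.r1=2 C.r0=0
A.r0=1 B.r0=0 B.r1=2 C.r0=2
A.r0=1 B.r0=2 B.r1=2 C.r0=0
A.r0=1 B.r0=2 B.r1=2 C.r0=2

outcome vector order: (A.r0,B.r0,B.r1,C.r0)
|SC outcomes| = 9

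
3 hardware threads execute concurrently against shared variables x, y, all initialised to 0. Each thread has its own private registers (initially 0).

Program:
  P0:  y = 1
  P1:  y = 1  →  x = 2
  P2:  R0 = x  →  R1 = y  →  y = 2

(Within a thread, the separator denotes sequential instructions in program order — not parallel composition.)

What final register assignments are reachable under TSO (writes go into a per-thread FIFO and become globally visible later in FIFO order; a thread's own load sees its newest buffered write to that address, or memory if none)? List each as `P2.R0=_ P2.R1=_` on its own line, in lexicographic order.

outcome vector order: (P2.R0,P2.R1)
|TSO outcomes| = 3

P2.R0=0 P2.R1=0
P2.R0=0 P2.R1=1
P2.R0=2 P2.R1=1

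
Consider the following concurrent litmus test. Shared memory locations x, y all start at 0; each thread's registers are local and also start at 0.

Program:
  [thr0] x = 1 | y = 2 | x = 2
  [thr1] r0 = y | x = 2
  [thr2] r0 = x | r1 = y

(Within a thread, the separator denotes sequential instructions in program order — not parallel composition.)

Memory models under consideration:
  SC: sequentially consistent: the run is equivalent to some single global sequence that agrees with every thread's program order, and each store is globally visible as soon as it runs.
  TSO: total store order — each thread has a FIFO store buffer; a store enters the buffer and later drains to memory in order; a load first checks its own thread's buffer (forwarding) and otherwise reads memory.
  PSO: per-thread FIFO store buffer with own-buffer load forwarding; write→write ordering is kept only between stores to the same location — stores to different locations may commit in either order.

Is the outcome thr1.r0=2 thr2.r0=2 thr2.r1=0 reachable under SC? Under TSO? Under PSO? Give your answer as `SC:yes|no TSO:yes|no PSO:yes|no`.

SC:no TSO:no PSO:yes

outcome vector order: (thr1.r0,thr2.r0,thr2.r1)
SC: 11 outcomes — {<0 0 0>, <0 0 2>, <0 1 0>, <0 1 2>, <0 2 0>, <0 2 2>, <2 0 0>, <2 0 2>, <2 1 0>, <2 1 2>, <2 2 2>}
TSO: 11 outcomes — {<0 0 0>, <0 0 2>, <0 1 0>, <0 1 2>, <0 2 0>, <0 2 2>, <2 0 0>, <2 0 2>, <2 1 0>, <2 1 2>, <2 2 2>}
PSO: 12 outcomes — {<0 0 0>, <0 0 2>, <0 1 0>, <0 1 2>, <0 2 0>, <0 2 2>, <2 0 0>, <2 0 2>, <2 1 0>, <2 1 2>, <2 2 0>, <2 2 2>}
target <2 2 0> ∈ {PSO}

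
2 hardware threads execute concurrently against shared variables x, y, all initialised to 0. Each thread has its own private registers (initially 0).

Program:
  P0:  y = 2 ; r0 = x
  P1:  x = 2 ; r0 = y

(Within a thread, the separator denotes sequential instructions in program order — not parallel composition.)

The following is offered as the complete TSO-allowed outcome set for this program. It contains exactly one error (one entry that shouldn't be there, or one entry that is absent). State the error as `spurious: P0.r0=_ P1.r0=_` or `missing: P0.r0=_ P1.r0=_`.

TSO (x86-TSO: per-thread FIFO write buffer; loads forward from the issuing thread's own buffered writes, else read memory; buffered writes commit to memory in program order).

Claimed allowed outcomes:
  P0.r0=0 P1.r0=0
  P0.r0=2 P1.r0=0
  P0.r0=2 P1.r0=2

outcome vector order: (P0.r0,P1.r0)
[TSO] allowed = {00; 02; 20; 22}
TSO∖claimed = {02}

missing: P0.r0=0 P1.r0=2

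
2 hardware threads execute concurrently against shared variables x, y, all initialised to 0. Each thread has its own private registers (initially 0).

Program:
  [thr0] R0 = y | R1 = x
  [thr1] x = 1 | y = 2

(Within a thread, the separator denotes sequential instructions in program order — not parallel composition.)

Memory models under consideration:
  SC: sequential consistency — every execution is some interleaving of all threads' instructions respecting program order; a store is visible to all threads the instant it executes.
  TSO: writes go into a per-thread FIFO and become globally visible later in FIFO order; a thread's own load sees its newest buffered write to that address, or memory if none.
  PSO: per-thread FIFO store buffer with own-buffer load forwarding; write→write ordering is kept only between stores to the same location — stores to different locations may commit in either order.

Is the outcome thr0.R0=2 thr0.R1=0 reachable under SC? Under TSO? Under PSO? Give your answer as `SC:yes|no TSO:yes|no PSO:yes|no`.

outcome vector order: (thr0.R0,thr0.R1)
[SC] allowed = {00; 01; 21}
[TSO] allowed = {00; 01; 21}
[PSO] allowed = {00; 01; 20; 21}
target 20 ∈ {PSO}

SC:no TSO:no PSO:yes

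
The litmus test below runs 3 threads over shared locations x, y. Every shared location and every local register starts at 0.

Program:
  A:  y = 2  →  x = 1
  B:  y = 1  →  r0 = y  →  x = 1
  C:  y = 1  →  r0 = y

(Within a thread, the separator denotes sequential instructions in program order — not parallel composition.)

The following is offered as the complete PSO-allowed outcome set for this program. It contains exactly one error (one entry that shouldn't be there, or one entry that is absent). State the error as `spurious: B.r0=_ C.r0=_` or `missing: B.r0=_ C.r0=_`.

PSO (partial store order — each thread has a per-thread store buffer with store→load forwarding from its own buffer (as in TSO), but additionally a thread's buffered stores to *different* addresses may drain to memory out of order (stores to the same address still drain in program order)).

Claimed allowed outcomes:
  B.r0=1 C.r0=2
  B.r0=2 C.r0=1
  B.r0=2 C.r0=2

missing: B.r0=1 C.r0=1

outcome vector order: (B.r0,C.r0)
under PSO → <1 1> <1 2> <2 1> <2 2>
PSO∖claimed = {<1 1>}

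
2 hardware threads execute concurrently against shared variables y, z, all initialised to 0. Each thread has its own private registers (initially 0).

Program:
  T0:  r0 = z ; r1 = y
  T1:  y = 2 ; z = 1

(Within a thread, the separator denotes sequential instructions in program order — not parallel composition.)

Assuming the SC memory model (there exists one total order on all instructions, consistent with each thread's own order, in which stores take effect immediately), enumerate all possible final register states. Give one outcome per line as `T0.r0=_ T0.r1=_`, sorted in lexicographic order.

outcome vector order: (T0.r0,T0.r1)
|SC outcomes| = 3

T0.r0=0 T0.r1=0
T0.r0=0 T0.r1=2
T0.r0=1 T0.r1=2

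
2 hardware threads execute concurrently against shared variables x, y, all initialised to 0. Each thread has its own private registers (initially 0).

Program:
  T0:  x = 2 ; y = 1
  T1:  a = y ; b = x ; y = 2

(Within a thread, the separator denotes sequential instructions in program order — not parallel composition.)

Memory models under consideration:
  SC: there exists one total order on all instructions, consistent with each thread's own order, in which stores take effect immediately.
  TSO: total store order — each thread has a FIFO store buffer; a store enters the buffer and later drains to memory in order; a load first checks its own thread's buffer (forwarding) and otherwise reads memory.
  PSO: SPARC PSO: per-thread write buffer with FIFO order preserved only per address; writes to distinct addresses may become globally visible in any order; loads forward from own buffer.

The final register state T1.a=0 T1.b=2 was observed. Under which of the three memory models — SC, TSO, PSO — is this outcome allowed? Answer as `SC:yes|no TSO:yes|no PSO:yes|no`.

outcome vector order: (T1.a,T1.b)
SC: 3 outcomes — {<0 0> <0 2> <1 2>}
TSO: 3 outcomes — {<0 0> <0 2> <1 2>}
PSO: 4 outcomes — {<0 0> <0 2> <1 0> <1 2>}
target <0 2> ∈ {SC,TSO,PSO}

SC:yes TSO:yes PSO:yes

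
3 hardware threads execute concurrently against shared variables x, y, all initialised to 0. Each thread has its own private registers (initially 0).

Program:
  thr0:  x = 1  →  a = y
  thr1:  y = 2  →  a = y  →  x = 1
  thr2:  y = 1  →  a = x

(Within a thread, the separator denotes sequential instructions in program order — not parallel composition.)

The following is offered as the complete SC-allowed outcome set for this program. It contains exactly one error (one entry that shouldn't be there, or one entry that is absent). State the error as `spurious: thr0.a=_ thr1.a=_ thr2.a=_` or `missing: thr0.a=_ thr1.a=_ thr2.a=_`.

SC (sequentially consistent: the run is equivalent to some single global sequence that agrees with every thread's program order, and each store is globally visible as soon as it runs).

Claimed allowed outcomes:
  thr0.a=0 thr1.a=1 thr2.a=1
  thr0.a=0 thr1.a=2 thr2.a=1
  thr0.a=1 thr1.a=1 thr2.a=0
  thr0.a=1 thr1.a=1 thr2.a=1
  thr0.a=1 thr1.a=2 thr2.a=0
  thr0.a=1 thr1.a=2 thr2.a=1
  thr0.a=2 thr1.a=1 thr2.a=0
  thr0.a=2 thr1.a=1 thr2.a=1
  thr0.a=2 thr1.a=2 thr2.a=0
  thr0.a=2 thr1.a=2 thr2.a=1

outcome vector order: (thr0.a,thr1.a,thr2.a)
SC (9): 011; 021; 110; 111; 120; 121; 211; 220; 221
claimed∖SC = {210}

spurious: thr0.a=2 thr1.a=1 thr2.a=0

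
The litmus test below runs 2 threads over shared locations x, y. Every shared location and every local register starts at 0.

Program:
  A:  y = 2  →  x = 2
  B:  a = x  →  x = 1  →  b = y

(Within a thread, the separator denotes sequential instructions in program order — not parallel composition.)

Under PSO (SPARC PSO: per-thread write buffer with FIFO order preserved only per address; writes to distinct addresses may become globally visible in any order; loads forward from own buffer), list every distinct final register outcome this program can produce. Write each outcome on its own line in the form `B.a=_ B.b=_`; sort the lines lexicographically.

B.a=0 B.b=0
B.a=0 B.b=2
B.a=2 B.b=0
B.a=2 B.b=2

outcome vector order: (B.a,B.b)
|PSO outcomes| = 4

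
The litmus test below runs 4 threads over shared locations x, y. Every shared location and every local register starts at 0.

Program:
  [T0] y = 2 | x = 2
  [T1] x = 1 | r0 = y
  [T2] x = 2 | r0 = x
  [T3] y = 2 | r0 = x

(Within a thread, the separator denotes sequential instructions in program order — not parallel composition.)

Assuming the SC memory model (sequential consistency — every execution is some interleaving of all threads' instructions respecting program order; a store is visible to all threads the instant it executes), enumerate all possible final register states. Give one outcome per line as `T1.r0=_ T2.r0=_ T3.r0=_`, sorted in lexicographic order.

T1.r0=0 T2.r0=1 T3.r0=1
T1.r0=0 T2.r0=1 T3.r0=2
T1.r0=0 T2.r0=2 T3.r0=1
T1.r0=0 T2.r0=2 T3.r0=2
T1.r0=2 T2.r0=1 T3.r0=0
T1.r0=2 T2.r0=1 T3.r0=1
T1.r0=2 T2.r0=1 T3.r0=2
T1.r0=2 T2.r0=2 T3.r0=0
T1.r0=2 T2.r0=2 T3.r0=1
T1.r0=2 T2.r0=2 T3.r0=2

outcome vector order: (T1.r0,T2.r0,T3.r0)
|SC outcomes| = 10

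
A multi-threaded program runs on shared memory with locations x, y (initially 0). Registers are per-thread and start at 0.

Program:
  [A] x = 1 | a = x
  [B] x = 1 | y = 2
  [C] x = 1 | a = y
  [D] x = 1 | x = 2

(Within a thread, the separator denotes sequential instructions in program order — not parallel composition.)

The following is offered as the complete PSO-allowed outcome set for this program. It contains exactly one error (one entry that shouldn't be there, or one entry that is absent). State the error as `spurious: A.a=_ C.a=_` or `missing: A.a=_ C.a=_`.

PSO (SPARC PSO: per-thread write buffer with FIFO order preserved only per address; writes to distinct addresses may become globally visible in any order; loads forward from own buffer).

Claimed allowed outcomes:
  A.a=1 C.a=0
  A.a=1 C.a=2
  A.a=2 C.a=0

outcome vector order: (A.a,C.a)
PSO (4): 1/0; 1/2; 2/0; 2/2
PSO∖claimed = {2/2}

missing: A.a=2 C.a=2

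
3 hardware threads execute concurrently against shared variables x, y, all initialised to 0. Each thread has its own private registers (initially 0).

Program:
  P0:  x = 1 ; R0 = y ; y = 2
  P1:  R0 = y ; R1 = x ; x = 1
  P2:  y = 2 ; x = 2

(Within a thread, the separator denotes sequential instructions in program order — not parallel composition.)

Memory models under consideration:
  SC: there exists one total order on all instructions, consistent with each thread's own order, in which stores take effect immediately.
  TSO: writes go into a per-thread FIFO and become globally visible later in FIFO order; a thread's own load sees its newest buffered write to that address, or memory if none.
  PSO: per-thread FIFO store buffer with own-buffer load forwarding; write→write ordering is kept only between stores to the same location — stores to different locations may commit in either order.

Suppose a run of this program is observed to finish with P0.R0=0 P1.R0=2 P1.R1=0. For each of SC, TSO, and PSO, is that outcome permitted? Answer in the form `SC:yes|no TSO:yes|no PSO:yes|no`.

outcome vector order: (P0.R0,P1.R0,P1.R1)
SC (11): <0 0 0>; <0 0 1>; <0 0 2>; <0 2 1>; <0 2 2>; <2 0 0>; <2 0 1>; <2 0 2>; <2 2 0>; <2 2 1>; <2 2 2>
TSO (12): <0 0 0>; <0 0 1>; <0 0 2>; <0 2 0>; <0 2 1>; <0 2 2>; <2 0 0>; <2 0 1>; <2 0 2>; <2 2 0>; <2 2 1>; <2 2 2>
PSO (12): <0 0 0>; <0 0 1>; <0 0 2>; <0 2 0>; <0 2 1>; <0 2 2>; <2 0 0>; <2 0 1>; <2 0 2>; <2 2 0>; <2 2 1>; <2 2 2>
target <0 2 0> ∈ {TSO,PSO}

SC:no TSO:yes PSO:yes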